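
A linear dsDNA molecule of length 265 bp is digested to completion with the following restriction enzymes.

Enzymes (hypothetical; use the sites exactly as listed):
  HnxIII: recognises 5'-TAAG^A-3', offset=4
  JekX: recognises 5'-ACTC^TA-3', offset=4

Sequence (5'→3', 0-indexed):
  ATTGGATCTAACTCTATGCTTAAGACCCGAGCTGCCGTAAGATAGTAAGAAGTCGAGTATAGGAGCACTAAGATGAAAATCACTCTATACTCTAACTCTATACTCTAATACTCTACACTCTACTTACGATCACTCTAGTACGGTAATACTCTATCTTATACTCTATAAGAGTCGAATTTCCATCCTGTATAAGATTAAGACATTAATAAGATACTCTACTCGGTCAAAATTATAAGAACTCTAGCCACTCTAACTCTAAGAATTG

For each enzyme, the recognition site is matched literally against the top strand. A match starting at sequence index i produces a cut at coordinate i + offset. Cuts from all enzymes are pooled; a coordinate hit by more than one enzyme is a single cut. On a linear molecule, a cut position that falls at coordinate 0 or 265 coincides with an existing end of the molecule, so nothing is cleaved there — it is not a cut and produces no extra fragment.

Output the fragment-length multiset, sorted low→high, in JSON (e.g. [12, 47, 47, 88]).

Scan for sites:
  HnxIII (TAAGA, off=4): starts [20, 37, 45, 68, 165, 189, 195, 206, 232, 256] → cuts [24, 41, 49, 72, 169, 193, 199, 210, 236, 260]
  JekX (ACTCTA, off=4): starts [10, 81, 88, 94, 101, 109, 116, 131, 147, 159, 212, 237, 246, 252] → cuts [14, 85, 92, 98, 105, 113, 120, 135, 151, 163, 216, 241, 250, 256]

Pooled cuts: [14, 24, 41, 49, 72, 85, 92, 98, 105, 113, 120, 135, 151, 163, 169, 193, 199, 210, 216, 236, 241, 250, 256, 260]

Fragments:
  [0,14): 14 bp
  [14,24): 10 bp
  [24,41): 17 bp
  [41,49): 8 bp
  [49,72): 23 bp
  [72,85): 13 bp
  [85,92): 7 bp
  [92,98): 6 bp
  [98,105): 7 bp
  [105,113): 8 bp
  [113,120): 7 bp
  [120,135): 15 bp
  [135,151): 16 bp
  [151,163): 12 bp
  [163,169): 6 bp
  [169,193): 24 bp
  [193,199): 6 bp
  [199,210): 11 bp
  [210,216): 6 bp
  [216,236): 20 bp
  [236,241): 5 bp
  [241,250): 9 bp
  [250,256): 6 bp
  [256,260): 4 bp
  [260,265): 5 bp

[4,5,5,6,6,6,6,6,7,7,7,8,8,9,10,11,12,13,14,15,16,17,20,23,24]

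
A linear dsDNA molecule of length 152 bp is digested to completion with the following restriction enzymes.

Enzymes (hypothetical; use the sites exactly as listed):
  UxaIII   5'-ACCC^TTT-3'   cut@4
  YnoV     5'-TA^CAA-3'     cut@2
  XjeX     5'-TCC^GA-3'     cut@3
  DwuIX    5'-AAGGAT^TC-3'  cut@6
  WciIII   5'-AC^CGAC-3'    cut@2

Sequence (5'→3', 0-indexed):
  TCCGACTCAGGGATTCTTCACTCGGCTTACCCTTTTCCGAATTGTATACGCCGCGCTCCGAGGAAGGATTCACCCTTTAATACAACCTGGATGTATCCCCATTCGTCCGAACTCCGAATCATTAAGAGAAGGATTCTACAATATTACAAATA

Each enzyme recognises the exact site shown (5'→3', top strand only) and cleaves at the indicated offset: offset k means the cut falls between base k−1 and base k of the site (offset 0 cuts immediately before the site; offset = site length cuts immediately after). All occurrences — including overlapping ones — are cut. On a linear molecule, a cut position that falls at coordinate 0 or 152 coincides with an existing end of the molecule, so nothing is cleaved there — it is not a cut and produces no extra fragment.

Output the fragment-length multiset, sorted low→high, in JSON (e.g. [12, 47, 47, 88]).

[3,4,6,6,6,7,7,8,10,19,21,26,29]

Scan for sites:
  UxaIII (ACCCTTT, off=4): starts [28, 71] → cuts [32, 75]
  YnoV (TACAA, off=2): starts [80, 136, 144] → cuts [82, 138, 146]
  XjeX (TCCGA, off=3): starts [0, 35, 56, 105, 112] → cuts [3, 38, 59, 108, 115]
  DwuIX (AAGGATTC, off=6): starts [63, 128] → cuts [69, 134]
  WciIII (ACCGAC, off=2): no sites

Pooled cuts: [3, 32, 38, 59, 69, 75, 82, 108, 115, 134, 138, 146]

Fragment lengths:
  [0,3): 3 bp
  [3,32): 29 bp
  [32,38): 6 bp
  [38,59): 21 bp
  [59,69): 10 bp
  [69,75): 6 bp
  [75,82): 7 bp
  [82,108): 26 bp
  [108,115): 7 bp
  [115,134): 19 bp
  [134,138): 4 bp
  [138,146): 8 bp
  [146,152): 6 bp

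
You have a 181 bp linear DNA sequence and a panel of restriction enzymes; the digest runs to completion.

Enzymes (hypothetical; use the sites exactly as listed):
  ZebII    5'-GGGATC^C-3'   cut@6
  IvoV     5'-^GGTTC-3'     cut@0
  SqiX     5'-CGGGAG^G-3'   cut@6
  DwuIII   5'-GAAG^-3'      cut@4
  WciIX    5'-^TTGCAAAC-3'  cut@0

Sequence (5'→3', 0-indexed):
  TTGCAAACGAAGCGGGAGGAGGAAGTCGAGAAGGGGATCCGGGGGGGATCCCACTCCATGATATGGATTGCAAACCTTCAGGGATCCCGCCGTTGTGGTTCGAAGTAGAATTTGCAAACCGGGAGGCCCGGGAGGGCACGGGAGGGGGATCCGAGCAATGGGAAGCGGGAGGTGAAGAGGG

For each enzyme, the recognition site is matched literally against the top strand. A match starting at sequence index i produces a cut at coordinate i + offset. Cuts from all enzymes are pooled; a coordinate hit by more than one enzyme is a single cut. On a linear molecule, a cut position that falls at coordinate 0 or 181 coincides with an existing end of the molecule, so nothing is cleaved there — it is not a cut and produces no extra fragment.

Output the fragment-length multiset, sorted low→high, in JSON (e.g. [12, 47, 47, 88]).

Per-enzyme occurrences:
  ZebII (GGGATCC, off=6): starts [33, 44, 80, 145] → cuts [39, 50, 86, 151]
  IvoV (GGTTC, off=0): starts [96] → cuts [96]
  SqiX (CGGGAGG, off=6): starts [12, 119, 128, 138, 165] → cuts [18, 125, 134, 144, 171]
  DwuIII (GAAG, off=4): starts [8, 21, 29, 101, 161, 173] → cuts [12, 25, 33, 105, 165, 177]
  WciIX (TTGCAAAC, off=0): starts [0, 67, 111] → cuts [67, 111] (position 0 is a terminus of the linear molecule — no cut)

Pooled cuts: [12, 18, 25, 33, 39, 50, 67, 86, 96, 105, 111, 125, 134, 144, 151, 165, 171, 177]

Fragment lengths:
  [0,12): 12 bp
  [12,18): 6 bp
  [18,25): 7 bp
  [25,33): 8 bp
  [33,39): 6 bp
  [39,50): 11 bp
  [50,67): 17 bp
  [67,86): 19 bp
  [86,96): 10 bp
  [96,105): 9 bp
  [105,111): 6 bp
  [111,125): 14 bp
  [125,134): 9 bp
  [134,144): 10 bp
  [144,151): 7 bp
  [151,165): 14 bp
  [165,171): 6 bp
  [171,177): 6 bp
  [177,181): 4 bp

[4,6,6,6,6,6,7,7,8,9,9,10,10,11,12,14,14,17,19]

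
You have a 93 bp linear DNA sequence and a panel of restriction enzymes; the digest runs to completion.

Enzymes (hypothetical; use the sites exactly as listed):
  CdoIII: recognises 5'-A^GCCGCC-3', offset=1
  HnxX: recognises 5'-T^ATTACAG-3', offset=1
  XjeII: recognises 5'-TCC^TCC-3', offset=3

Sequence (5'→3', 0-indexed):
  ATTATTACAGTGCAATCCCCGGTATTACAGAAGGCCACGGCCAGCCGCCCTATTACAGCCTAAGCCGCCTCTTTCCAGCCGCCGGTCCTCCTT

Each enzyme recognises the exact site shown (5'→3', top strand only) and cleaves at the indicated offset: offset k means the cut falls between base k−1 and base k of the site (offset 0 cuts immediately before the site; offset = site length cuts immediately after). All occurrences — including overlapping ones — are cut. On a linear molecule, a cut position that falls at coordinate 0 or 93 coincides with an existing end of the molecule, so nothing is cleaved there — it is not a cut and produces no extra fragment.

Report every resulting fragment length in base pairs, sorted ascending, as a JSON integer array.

[3,5,8,11,12,14,20,20]

Site scan:
  CdoIII AGCCGCC/1: at [42, 62, 76] ⇒ [43, 63, 77]
  HnxX TATTACAG/1: at [2, 22, 50] ⇒ [3, 23, 51]
  XjeII TCCTCC/3: at [85] ⇒ [88]

All cut coordinates (distinct, sorted): [3, 23, 43, 51, 63, 77, 88]

Fragment lengths:
  [0,3): 3 bp
  [3,23): 20 bp
  [23,43): 20 bp
  [43,51): 8 bp
  [51,63): 12 bp
  [63,77): 14 bp
  [77,88): 11 bp
  [88,93): 5 bp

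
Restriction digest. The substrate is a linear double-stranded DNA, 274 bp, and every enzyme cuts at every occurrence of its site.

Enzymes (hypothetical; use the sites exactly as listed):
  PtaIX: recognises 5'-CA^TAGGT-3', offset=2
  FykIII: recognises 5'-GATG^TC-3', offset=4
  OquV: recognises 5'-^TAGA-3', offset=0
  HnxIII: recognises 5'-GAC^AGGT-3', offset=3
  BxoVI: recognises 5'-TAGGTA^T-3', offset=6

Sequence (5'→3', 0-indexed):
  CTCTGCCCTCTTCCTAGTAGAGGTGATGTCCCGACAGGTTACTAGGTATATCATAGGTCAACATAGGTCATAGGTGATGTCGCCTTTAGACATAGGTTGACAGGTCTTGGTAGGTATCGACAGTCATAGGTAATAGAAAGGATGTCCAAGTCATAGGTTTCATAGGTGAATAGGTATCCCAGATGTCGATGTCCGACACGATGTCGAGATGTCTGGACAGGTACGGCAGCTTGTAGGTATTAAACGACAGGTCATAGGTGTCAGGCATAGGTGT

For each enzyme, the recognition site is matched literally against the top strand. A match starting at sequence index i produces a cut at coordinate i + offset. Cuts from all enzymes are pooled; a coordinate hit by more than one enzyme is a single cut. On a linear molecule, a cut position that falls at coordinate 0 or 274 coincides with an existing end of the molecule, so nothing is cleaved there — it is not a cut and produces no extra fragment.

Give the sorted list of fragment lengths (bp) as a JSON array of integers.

Scan for sites:
  PtaIX CATAGGT/2: at [51, 61, 68, 90, 124, 151, 160, 252, 265] ⇒ [53, 63, 70, 92, 126, 153, 162, 254, 267]
  FykIII GATGTC/4: at [24, 75, 140, 181, 187, 199, 207] ⇒ [28, 79, 144, 185, 191, 203, 211]
  OquV TAGA/0: at [17, 86, 133] ⇒ [17, 86, 133]
  HnxIII GACAGGT/3: at [32, 98, 215, 245] ⇒ [35, 101, 218, 248]
  BxoVI TAGGTAT/6: at [42, 110, 170, 233] ⇒ [48, 116, 176, 239]

Pooled cuts: [17, 28, 35, 48, 53, 63, 70, 79, 86, 92, 101, 116, 126, 133, 144, 153, 162, 176, 185, 191, 203, 211, 218, 239, 248, 254, 267]

Fragment lengths:
  [0,17): 17 bp
  [17,28): 11 bp
  [28,35): 7 bp
  [35,48): 13 bp
  [48,53): 5 bp
  [53,63): 10 bp
  [63,70): 7 bp
  [70,79): 9 bp
  [79,86): 7 bp
  [86,92): 6 bp
  [92,101): 9 bp
  [101,116): 15 bp
  [116,126): 10 bp
  [126,133): 7 bp
  [133,144): 11 bp
  [144,153): 9 bp
  [153,162): 9 bp
  [162,176): 14 bp
  [176,185): 9 bp
  [185,191): 6 bp
  [191,203): 12 bp
  [203,211): 8 bp
  [211,218): 7 bp
  [218,239): 21 bp
  [239,248): 9 bp
  [248,254): 6 bp
  [254,267): 13 bp
  [267,274): 7 bp

[5,6,6,6,7,7,7,7,7,7,8,9,9,9,9,9,9,10,10,11,11,12,13,13,14,15,17,21]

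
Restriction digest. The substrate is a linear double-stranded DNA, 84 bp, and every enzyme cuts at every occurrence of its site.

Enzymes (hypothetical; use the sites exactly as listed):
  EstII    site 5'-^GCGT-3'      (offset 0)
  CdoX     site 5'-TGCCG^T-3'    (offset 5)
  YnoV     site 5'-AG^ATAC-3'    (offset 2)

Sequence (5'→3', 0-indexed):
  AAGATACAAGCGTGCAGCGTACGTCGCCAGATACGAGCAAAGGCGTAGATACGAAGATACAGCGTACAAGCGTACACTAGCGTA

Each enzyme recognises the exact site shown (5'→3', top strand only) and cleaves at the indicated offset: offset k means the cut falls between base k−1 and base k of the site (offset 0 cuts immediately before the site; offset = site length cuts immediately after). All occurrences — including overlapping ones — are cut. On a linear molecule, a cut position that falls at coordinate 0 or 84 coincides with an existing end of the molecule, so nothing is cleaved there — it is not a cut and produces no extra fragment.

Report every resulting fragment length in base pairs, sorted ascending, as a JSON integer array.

Scan for sites:
  EstII (GCGT, off=0): starts [9, 16, 42, 61, 69, 79] → cuts [9, 16, 42, 61, 69, 79]
  CdoX (TGCCGT, off=5): no sites
  YnoV (AGATAC, off=2): starts [1, 28, 46, 54] → cuts [3, 30, 48, 56]

Pooled cuts: [3, 9, 16, 30, 42, 48, 56, 61, 69, 79]

Fragments:
  [0,3): 3 bp
  [3,9): 6 bp
  [9,16): 7 bp
  [16,30): 14 bp
  [30,42): 12 bp
  [42,48): 6 bp
  [48,56): 8 bp
  [56,61): 5 bp
  [61,69): 8 bp
  [69,79): 10 bp
  [79,84): 5 bp

[3,5,5,6,6,7,8,8,10,12,14]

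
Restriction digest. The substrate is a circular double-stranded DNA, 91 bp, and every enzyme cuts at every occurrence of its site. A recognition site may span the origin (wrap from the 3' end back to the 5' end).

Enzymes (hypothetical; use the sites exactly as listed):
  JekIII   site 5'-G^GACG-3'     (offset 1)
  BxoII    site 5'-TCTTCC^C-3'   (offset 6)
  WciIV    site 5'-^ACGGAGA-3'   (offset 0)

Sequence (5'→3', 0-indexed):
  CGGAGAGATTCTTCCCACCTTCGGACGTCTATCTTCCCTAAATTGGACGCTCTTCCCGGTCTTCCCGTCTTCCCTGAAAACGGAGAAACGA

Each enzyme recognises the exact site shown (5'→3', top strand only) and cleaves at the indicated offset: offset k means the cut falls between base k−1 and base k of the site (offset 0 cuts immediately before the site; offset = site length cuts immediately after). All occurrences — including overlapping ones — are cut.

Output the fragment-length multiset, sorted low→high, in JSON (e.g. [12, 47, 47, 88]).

Scan for sites:
  JekIII GGACG/1: at [22, 44] ⇒ [23, 45]
  BxoII TCTTCCC/6: at [9, 31, 50, 59, 67] ⇒ [15, 37, 56, 65, 73]
  WciIV ACGGAGA/0: at [79, 90] ⇒ [79, 90]

All cut coordinates (distinct, sorted): [15, 23, 37, 45, 56, 65, 73, 79, 90]

Fragments:
  15→23: 8 bp
  23→37: 14 bp
  37→45: 8 bp
  45→56: 11 bp
  56→65: 9 bp
  65→73: 8 bp
  73→79: 6 bp
  79→90: 11 bp
  90→15 (wrap): 91-90+15 = 16 bp

[6,8,8,8,9,11,11,14,16]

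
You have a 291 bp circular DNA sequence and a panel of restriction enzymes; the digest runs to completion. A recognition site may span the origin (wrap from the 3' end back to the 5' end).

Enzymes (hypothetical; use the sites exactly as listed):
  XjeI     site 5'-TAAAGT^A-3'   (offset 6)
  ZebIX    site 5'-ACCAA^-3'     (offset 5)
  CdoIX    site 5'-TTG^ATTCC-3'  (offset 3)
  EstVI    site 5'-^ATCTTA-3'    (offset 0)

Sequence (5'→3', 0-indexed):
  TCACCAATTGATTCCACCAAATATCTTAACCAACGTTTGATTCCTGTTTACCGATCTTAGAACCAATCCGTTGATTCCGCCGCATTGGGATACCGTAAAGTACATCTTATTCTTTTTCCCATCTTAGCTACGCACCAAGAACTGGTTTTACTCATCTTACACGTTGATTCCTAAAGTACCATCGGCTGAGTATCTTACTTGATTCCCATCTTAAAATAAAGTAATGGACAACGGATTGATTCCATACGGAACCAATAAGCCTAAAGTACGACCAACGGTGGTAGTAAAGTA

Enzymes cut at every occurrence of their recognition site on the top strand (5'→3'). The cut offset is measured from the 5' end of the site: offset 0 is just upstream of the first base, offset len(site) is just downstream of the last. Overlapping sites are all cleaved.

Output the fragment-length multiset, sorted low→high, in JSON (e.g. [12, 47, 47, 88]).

Scan for sites:
  XjeI (TAAAGTA, off=6): starts [95, 171, 216, 261, 284] → cuts [101, 177, 222, 267, 290]
  ZebIX (ACCAA, off=5): starts [2, 15, 28, 61, 133, 250, 270] → cuts [7, 20, 33, 66, 138, 255, 275]
  CdoIX (TTGATTCC, off=3): starts [7, 36, 70, 163, 198, 235] → cuts [10, 39, 73, 166, 201, 238]
  EstVI (ATCTTA, off=0): starts [22, 53, 103, 120, 153, 191, 207] → cuts [22, 53, 103, 120, 153, 191, 207]

Pooled cuts: [7, 10, 20, 22, 33, 39, 53, 66, 73, 101, 103, 120, 138, 153, 166, 177, 191, 201, 207, 222, 238, 255, 267, 275, 290]

Fragment lengths:
  7→10: 3 bp
  10→20: 10 bp
  20→22: 2 bp
  22→33: 11 bp
  33→39: 6 bp
  39→53: 14 bp
  53→66: 13 bp
  66→73: 7 bp
  73→101: 28 bp
  101→103: 2 bp
  103→120: 17 bp
  120→138: 18 bp
  138→153: 15 bp
  153→166: 13 bp
  166→177: 11 bp
  177→191: 14 bp
  191→201: 10 bp
  201→207: 6 bp
  207→222: 15 bp
  222→238: 16 bp
  238→255: 17 bp
  255→267: 12 bp
  267→275: 8 bp
  275→290: 15 bp
  290→7 (wrap): 291-290+7 = 8 bp

[2,2,3,6,6,7,8,8,10,10,11,11,12,13,13,14,14,15,15,15,16,17,17,18,28]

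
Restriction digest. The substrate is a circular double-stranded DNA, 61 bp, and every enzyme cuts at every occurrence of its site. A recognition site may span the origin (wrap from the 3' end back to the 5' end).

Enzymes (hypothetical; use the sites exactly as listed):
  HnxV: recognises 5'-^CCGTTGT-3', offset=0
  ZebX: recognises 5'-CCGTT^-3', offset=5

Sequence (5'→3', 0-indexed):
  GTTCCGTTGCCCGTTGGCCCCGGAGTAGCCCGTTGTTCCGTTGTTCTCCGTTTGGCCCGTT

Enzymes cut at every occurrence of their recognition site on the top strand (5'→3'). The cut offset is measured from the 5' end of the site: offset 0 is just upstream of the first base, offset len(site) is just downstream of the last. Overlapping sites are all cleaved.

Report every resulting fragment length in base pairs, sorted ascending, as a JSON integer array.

Site scan:
  HnxV CCGTTGT/0: at [29, 37, 56] ⇒ [29, 37, 56]
  ZebX CCGTT/5: at [3, 10, 29, 37, 47, 56] ⇒ [0, 8, 15, 34, 42, 52]

Pooled cuts: [0, 8, 15, 29, 34, 37, 42, 52, 56]

Fragments:
  0→8: 8 bp
  8→15: 7 bp
  15→29: 14 bp
  29→34: 5 bp
  34→37: 3 bp
  37→42: 5 bp
  42→52: 10 bp
  52→56: 4 bp
  56→0 (wrap): 61-56+0 = 5 bp

[3,4,5,5,5,7,8,10,14]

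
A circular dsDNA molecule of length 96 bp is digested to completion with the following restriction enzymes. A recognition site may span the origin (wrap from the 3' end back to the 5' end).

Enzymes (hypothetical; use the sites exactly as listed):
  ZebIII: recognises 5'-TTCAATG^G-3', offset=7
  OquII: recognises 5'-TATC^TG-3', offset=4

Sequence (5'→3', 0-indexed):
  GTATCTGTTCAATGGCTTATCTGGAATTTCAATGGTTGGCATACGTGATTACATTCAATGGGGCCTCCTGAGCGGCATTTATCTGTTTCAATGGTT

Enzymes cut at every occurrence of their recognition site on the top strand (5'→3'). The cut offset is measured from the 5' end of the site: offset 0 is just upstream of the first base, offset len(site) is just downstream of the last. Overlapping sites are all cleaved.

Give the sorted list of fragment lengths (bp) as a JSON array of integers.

[7,8,9,10,13,23,26]

Per-enzyme occurrences:
  ZebIII TTCAATGG/7: at [7, 27, 53, 86] ⇒ [14, 34, 60, 93]
  OquII TATCTG/4: at [1, 17, 79] ⇒ [5, 21, 83]

All cut coordinates (distinct, sorted): [5, 14, 21, 34, 60, 83, 93]

Fragments:
  5→14: 9 bp
  14→21: 7 bp
  21→34: 13 bp
  34→60: 26 bp
  60→83: 23 bp
  83→93: 10 bp
  93→5 (wrap): 96-93+5 = 8 bp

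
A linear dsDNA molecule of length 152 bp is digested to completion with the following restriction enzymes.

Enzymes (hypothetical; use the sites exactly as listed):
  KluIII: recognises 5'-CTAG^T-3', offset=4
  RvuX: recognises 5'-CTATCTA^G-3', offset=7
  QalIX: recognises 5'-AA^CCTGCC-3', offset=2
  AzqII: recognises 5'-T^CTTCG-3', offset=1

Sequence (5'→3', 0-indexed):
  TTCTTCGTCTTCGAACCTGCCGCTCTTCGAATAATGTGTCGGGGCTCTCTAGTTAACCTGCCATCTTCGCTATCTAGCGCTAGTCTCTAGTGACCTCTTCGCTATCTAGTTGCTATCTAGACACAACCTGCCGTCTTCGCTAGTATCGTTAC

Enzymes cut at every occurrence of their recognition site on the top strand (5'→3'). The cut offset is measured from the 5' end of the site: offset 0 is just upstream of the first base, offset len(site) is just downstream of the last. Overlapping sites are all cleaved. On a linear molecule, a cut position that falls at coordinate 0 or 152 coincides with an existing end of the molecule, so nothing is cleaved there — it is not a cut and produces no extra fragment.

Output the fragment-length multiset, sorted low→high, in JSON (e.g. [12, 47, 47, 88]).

Per-enzyme occurrences:
  KluIII CTAGT/4: at [48, 79, 86, 105, 139] ⇒ [52, 83, 90, 109, 143]
  RvuX CTATCTAG/7: at [69, 101, 112] ⇒ [76, 108, 119]
  QalIX AACCTGCC/2: at [13, 54, 124] ⇒ [15, 56, 126]
  AzqII TCTTCG/1: at [1, 7, 23, 63, 95, 133] ⇒ [2, 8, 24, 64, 96, 134]

Pooled cuts: [2, 8, 15, 24, 52, 56, 64, 76, 83, 90, 96, 108, 109, 119, 126, 134, 143]

Fragments:
  [0,2): 2 bp
  [2,8): 6 bp
  [8,15): 7 bp
  [15,24): 9 bp
  [24,52): 28 bp
  [52,56): 4 bp
  [56,64): 8 bp
  [64,76): 12 bp
  [76,83): 7 bp
  [83,90): 7 bp
  [90,96): 6 bp
  [96,108): 12 bp
  [108,109): 1 bp
  [109,119): 10 bp
  [119,126): 7 bp
  [126,134): 8 bp
  [134,143): 9 bp
  [143,152): 9 bp

[1,2,4,6,6,7,7,7,7,8,8,9,9,9,10,12,12,28]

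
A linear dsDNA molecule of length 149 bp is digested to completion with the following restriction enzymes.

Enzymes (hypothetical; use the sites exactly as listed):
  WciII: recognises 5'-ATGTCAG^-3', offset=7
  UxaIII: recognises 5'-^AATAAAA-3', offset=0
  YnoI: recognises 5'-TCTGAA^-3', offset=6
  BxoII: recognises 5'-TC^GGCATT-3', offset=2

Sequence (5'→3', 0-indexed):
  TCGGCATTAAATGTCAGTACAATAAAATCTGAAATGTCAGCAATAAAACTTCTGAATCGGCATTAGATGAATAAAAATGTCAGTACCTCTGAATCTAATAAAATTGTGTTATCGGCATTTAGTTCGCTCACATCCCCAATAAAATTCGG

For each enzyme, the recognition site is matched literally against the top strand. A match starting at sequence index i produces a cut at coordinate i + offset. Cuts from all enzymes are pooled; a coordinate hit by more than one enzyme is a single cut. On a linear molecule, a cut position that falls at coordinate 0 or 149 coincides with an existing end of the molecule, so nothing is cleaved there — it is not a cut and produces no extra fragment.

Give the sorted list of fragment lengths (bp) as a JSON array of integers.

[1,2,2,3,3,7,10,11,12,13,14,15,15,17,24]

Per-enzyme occurrences:
  WciII ATGTCAG/7: at [10, 33, 76] ⇒ [17, 40, 83]
  UxaIII AATAAAA/0: at [20, 41, 69, 96, 137] ⇒ [20, 41, 69, 96, 137]
  YnoI TCTGAA/6: at [27, 50, 87] ⇒ [33, 56, 93]
  BxoII TCGGCATT/2: at [0, 56, 111] ⇒ [2, 58, 113]

Pooled cuts: [2, 17, 20, 33, 40, 41, 56, 58, 69, 83, 93, 96, 113, 137]

Fragments:
  [0,2): 2 bp
  [2,17): 15 bp
  [17,20): 3 bp
  [20,33): 13 bp
  [33,40): 7 bp
  [40,41): 1 bp
  [41,56): 15 bp
  [56,58): 2 bp
  [58,69): 11 bp
  [69,83): 14 bp
  [83,93): 10 bp
  [93,96): 3 bp
  [96,113): 17 bp
  [113,137): 24 bp
  [137,149): 12 bp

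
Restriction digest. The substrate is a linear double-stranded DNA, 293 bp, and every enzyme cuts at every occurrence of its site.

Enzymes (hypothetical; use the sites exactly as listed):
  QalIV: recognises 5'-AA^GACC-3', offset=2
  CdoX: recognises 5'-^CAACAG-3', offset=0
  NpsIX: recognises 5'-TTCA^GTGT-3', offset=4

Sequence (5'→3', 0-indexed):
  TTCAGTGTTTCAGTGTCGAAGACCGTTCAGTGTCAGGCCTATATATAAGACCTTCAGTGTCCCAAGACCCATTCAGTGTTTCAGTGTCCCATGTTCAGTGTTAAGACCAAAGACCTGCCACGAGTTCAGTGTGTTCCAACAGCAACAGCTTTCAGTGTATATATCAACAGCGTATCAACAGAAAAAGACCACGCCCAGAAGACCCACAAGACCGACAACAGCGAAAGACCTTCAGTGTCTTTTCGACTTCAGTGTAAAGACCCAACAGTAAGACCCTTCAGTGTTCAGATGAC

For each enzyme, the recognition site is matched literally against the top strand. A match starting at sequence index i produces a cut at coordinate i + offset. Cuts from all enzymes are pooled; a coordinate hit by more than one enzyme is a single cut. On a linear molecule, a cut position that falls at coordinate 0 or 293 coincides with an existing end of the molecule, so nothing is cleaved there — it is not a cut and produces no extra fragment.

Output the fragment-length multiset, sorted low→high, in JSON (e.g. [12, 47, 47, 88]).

[4,4,6,6,7,7,7,8,8,8,8,8,8,9,9,9,9,9,10,10,11,11,11,12,13,14,14,17,17,19]

Scan for sites:
  QalIV AAGACC/2: at [18, 46, 63, 102, 109, 184, 198, 207, 224, 256, 269] ⇒ [20, 48, 65, 104, 111, 186, 200, 209, 226, 258, 271]
  CdoX CAACAG/0: at [136, 142, 164, 175, 215, 262] ⇒ [136, 142, 164, 175, 215, 262]
  NpsIX TTCAGTGT/4: at [0, 8, 25, 52, 71, 79, 93, 124, 150, 230, 247, 276] ⇒ [4, 12, 29, 56, 75, 83, 97, 128, 154, 234, 251, 280]

Pooled cuts: [4, 12, 20, 29, 48, 56, 65, 75, 83, 97, 104, 111, 128, 136, 142, 154, 164, 175, 186, 200, 209, 215, 226, 234, 251, 258, 262, 271, 280]

Fragments:
  [0,4): 4 bp
  [4,12): 8 bp
  [12,20): 8 bp
  [20,29): 9 bp
  [29,48): 19 bp
  [48,56): 8 bp
  [56,65): 9 bp
  [65,75): 10 bp
  [75,83): 8 bp
  [83,97): 14 bp
  [97,104): 7 bp
  [104,111): 7 bp
  [111,128): 17 bp
  [128,136): 8 bp
  [136,142): 6 bp
  [142,154): 12 bp
  [154,164): 10 bp
  [164,175): 11 bp
  [175,186): 11 bp
  [186,200): 14 bp
  [200,209): 9 bp
  [209,215): 6 bp
  [215,226): 11 bp
  [226,234): 8 bp
  [234,251): 17 bp
  [251,258): 7 bp
  [258,262): 4 bp
  [262,271): 9 bp
  [271,280): 9 bp
  [280,293): 13 bp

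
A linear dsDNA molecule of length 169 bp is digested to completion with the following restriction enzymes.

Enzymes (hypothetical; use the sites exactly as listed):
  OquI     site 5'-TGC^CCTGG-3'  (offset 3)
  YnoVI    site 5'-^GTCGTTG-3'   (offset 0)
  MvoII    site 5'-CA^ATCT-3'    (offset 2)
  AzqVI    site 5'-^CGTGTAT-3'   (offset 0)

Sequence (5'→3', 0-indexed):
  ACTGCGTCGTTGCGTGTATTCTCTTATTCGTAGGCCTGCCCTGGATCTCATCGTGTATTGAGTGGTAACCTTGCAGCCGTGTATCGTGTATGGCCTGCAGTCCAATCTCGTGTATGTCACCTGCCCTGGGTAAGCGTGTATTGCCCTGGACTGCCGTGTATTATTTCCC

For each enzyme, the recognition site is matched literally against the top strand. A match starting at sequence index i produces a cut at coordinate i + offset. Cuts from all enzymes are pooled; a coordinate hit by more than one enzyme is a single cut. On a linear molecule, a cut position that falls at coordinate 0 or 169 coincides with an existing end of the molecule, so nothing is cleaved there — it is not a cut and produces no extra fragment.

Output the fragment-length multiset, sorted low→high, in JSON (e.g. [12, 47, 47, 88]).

[4,5,7,7,10,10,10,12,15,16,20,26,27]

Scan for sites:
  OquI (TGCCCTGG, off=3): starts [36, 121, 141] → cuts [39, 124, 144]
  YnoVI (GTCGTTG, off=0): starts [5] → cuts [5]
  MvoII (CAATCT, off=2): starts [102] → cuts [104]
  AzqVI (CGTGTAT, off=0): starts [12, 51, 77, 84, 108, 134, 154] → cuts [12, 51, 77, 84, 108, 134, 154]

All cut coordinates (distinct, sorted): [5, 12, 39, 51, 77, 84, 104, 108, 124, 134, 144, 154]

Fragments:
  [0,5): 5 bp
  [5,12): 7 bp
  [12,39): 27 bp
  [39,51): 12 bp
  [51,77): 26 bp
  [77,84): 7 bp
  [84,104): 20 bp
  [104,108): 4 bp
  [108,124): 16 bp
  [124,134): 10 bp
  [134,144): 10 bp
  [144,154): 10 bp
  [154,169): 15 bp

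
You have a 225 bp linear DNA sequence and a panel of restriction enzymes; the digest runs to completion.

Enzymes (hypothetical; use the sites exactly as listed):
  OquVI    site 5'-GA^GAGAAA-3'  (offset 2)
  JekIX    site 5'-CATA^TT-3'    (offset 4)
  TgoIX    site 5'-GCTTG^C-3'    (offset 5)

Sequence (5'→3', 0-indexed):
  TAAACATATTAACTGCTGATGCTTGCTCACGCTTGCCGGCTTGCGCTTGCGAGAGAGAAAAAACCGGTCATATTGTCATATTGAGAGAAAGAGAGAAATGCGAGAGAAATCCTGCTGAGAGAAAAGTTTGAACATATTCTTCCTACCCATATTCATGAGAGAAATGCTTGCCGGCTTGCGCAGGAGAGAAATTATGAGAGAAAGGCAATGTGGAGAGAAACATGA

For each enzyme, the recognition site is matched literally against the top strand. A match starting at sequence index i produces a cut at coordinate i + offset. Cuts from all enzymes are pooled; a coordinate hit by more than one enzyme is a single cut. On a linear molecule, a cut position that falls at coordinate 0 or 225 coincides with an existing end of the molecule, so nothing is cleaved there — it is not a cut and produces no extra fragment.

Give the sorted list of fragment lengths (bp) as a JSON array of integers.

[4,5,6,7,7,8,8,8,8,8,10,11,11,12,12,15,15,17,17,18,18]

Per-enzyme occurrences:
  OquVI (GAGAGAAA, off=2): starts [52, 82, 90, 101, 116, 156, 183, 195, 212] → cuts [54, 84, 92, 103, 118, 158, 185, 197, 214]
  JekIX (CATATT, off=4): starts [4, 68, 76, 132, 147] → cuts [8, 72, 80, 136, 151]
  TgoIX (GCTTGC, off=5): starts [20, 30, 38, 44, 165, 173] → cuts [25, 35, 43, 49, 170, 178]

All cut coordinates (distinct, sorted): [8, 25, 35, 43, 49, 54, 72, 80, 84, 92, 103, 118, 136, 151, 158, 170, 178, 185, 197, 214]

Fragment lengths:
  [0,8): 8 bp
  [8,25): 17 bp
  [25,35): 10 bp
  [35,43): 8 bp
  [43,49): 6 bp
  [49,54): 5 bp
  [54,72): 18 bp
  [72,80): 8 bp
  [80,84): 4 bp
  [84,92): 8 bp
  [92,103): 11 bp
  [103,118): 15 bp
  [118,136): 18 bp
  [136,151): 15 bp
  [151,158): 7 bp
  [158,170): 12 bp
  [170,178): 8 bp
  [178,185): 7 bp
  [185,197): 12 bp
  [197,214): 17 bp
  [214,225): 11 bp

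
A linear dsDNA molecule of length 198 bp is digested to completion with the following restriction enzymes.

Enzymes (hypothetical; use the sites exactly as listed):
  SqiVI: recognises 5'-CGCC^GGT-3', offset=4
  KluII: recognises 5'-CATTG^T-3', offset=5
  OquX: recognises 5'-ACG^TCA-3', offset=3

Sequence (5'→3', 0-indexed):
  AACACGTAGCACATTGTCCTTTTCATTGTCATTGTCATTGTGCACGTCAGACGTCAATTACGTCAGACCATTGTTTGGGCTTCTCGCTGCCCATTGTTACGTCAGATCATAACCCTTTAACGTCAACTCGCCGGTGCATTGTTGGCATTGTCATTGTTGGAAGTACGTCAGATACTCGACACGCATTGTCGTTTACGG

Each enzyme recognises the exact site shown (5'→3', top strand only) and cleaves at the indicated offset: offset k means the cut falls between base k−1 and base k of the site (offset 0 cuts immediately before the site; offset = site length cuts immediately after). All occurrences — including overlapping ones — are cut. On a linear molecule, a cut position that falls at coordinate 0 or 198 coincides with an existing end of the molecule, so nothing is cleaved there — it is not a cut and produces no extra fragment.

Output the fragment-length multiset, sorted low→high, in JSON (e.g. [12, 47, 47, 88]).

[5,6,6,6,6,7,9,9,9,10,10,11,11,12,16,21,21,23]

Per-enzyme occurrences:
  SqiVI (CGCCGGT, off=4): starts [128] → cuts [132]
  KluII (CATTGT, off=5): starts [11, 23, 29, 35, 68, 91, 136, 145, 151, 183] → cuts [16, 28, 34, 40, 73, 96, 141, 150, 156, 188]
  OquX (ACGTCA, off=3): starts [43, 50, 59, 98, 119, 164] → cuts [46, 53, 62, 101, 122, 167]

All cut coordinates (distinct, sorted): [16, 28, 34, 40, 46, 53, 62, 73, 96, 101, 122, 132, 141, 150, 156, 167, 188]

Fragment lengths:
  [0,16): 16 bp
  [16,28): 12 bp
  [28,34): 6 bp
  [34,40): 6 bp
  [40,46): 6 bp
  [46,53): 7 bp
  [53,62): 9 bp
  [62,73): 11 bp
  [73,96): 23 bp
  [96,101): 5 bp
  [101,122): 21 bp
  [122,132): 10 bp
  [132,141): 9 bp
  [141,150): 9 bp
  [150,156): 6 bp
  [156,167): 11 bp
  [167,188): 21 bp
  [188,198): 10 bp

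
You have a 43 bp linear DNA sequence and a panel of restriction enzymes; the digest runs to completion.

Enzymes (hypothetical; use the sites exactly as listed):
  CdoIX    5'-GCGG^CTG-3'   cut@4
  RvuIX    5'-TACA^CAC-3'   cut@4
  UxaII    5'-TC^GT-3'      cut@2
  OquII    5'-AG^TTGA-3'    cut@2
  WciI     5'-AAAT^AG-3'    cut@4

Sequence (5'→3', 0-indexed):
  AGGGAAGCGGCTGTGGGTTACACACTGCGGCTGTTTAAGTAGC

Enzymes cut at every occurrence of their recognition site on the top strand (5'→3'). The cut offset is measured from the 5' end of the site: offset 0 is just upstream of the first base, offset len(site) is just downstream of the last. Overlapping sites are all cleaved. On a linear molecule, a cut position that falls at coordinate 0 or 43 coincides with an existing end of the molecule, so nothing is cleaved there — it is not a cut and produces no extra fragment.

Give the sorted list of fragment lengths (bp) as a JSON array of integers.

Site scan:
  CdoIX GCGGCTG/4: at [6, 26] ⇒ [10, 30]
  RvuIX TACACAC/4: at [18] ⇒ [22]
  UxaII (TCGT, off=2): no sites
  OquII (AGTTGA, off=2): no sites
  WciI (AAATAG, off=4): no sites

Pooled cuts: [10, 22, 30]

Fragments:
  [0,10): 10 bp
  [10,22): 12 bp
  [22,30): 8 bp
  [30,43): 13 bp

[8,10,12,13]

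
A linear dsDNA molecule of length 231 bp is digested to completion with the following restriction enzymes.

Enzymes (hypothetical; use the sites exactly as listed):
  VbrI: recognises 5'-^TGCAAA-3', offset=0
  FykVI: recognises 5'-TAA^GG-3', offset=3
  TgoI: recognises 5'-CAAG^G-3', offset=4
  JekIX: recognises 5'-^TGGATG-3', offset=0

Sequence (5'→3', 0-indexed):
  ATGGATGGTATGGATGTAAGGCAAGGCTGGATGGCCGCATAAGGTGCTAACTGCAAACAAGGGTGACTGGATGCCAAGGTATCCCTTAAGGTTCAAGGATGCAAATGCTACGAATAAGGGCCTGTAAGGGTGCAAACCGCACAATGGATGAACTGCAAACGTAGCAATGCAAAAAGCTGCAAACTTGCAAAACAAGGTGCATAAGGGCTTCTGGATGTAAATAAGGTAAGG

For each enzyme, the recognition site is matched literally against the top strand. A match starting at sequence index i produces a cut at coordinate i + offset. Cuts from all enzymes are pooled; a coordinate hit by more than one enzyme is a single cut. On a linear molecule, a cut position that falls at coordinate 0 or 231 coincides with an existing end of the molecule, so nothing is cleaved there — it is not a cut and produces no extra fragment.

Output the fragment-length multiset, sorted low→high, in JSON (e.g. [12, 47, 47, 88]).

Site scan:
  VbrI (TGCAAA, off=0): starts [51, 99, 130, 153, 167, 177, 185] → cuts [51, 99, 130, 153, 167, 177, 185]
  FykVI (TAAGG, off=3): starts [16, 39, 86, 114, 124, 201, 221, 226] → cuts [19, 42, 89, 117, 127, 204, 224, 229]
  TgoI (CAAGG, off=4): starts [21, 57, 74, 93, 192] → cuts [25, 61, 78, 97, 196]
  JekIX (TGGATG, off=0): starts [1, 10, 27, 67, 144, 211] → cuts [1, 10, 27, 67, 144, 211]

All cut coordinates (distinct, sorted): [1, 10, 19, 25, 27, 42, 51, 61, 67, 78, 89, 97, 99, 117, 127, 130, 144, 153, 167, 177, 185, 196, 204, 211, 224, 229]

Fragments:
  [0,1): 1 bp
  [1,10): 9 bp
  [10,19): 9 bp
  [19,25): 6 bp
  [25,27): 2 bp
  [27,42): 15 bp
  [42,51): 9 bp
  [51,61): 10 bp
  [61,67): 6 bp
  [67,78): 11 bp
  [78,89): 11 bp
  [89,97): 8 bp
  [97,99): 2 bp
  [99,117): 18 bp
  [117,127): 10 bp
  [127,130): 3 bp
  [130,144): 14 bp
  [144,153): 9 bp
  [153,167): 14 bp
  [167,177): 10 bp
  [177,185): 8 bp
  [185,196): 11 bp
  [196,204): 8 bp
  [204,211): 7 bp
  [211,224): 13 bp
  [224,229): 5 bp
  [229,231): 2 bp

[1,2,2,2,3,5,6,6,7,8,8,8,9,9,9,9,10,10,10,11,11,11,13,14,14,15,18]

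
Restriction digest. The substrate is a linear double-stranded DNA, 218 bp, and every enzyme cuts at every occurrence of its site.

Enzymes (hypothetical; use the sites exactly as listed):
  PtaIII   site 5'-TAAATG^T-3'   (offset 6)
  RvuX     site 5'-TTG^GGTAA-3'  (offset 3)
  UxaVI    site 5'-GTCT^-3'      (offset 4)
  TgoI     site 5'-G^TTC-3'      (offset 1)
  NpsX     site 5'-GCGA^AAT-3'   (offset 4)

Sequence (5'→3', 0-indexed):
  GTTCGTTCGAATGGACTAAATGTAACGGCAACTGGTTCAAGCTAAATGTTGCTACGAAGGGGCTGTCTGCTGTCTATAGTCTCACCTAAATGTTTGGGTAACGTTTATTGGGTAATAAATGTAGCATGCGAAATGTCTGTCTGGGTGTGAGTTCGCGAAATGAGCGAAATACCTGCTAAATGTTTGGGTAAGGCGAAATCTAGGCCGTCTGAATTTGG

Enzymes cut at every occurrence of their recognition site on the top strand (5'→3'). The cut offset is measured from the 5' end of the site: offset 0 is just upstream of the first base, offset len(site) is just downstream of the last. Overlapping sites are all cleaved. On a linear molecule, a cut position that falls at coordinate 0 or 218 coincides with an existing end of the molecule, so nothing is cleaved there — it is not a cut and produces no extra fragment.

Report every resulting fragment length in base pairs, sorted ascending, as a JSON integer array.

Per-enzyme occurrences:
  PtaIII TAAATGT/6: at [16, 42, 86, 115, 176] ⇒ [22, 48, 92, 121, 182]
  RvuX TTGGGTAA/3: at [93, 107, 183] ⇒ [96, 110, 186]
  UxaVI GTCT/4: at [64, 71, 78, 134, 138, 206] ⇒ [68, 75, 82, 138, 142, 210]
  TgoI GTTC/1: at [0, 4, 34, 150] ⇒ [1, 5, 35, 151]
  NpsX GCGAAAT/4: at [127, 154, 163, 192] ⇒ [131, 158, 167, 196]

All cut coordinates (distinct, sorted): [1, 5, 22, 35, 48, 68, 75, 82, 92, 96, 110, 121, 131, 138, 142, 151, 158, 167, 182, 186, 196, 210]

Fragments:
  [0,1): 1 bp
  [1,5): 4 bp
  [5,22): 17 bp
  [22,35): 13 bp
  [35,48): 13 bp
  [48,68): 20 bp
  [68,75): 7 bp
  [75,82): 7 bp
  [82,92): 10 bp
  [92,96): 4 bp
  [96,110): 14 bp
  [110,121): 11 bp
  [121,131): 10 bp
  [131,138): 7 bp
  [138,142): 4 bp
  [142,151): 9 bp
  [151,158): 7 bp
  [158,167): 9 bp
  [167,182): 15 bp
  [182,186): 4 bp
  [186,196): 10 bp
  [196,210): 14 bp
  [210,218): 8 bp

[1,4,4,4,4,7,7,7,7,8,9,9,10,10,10,11,13,13,14,14,15,17,20]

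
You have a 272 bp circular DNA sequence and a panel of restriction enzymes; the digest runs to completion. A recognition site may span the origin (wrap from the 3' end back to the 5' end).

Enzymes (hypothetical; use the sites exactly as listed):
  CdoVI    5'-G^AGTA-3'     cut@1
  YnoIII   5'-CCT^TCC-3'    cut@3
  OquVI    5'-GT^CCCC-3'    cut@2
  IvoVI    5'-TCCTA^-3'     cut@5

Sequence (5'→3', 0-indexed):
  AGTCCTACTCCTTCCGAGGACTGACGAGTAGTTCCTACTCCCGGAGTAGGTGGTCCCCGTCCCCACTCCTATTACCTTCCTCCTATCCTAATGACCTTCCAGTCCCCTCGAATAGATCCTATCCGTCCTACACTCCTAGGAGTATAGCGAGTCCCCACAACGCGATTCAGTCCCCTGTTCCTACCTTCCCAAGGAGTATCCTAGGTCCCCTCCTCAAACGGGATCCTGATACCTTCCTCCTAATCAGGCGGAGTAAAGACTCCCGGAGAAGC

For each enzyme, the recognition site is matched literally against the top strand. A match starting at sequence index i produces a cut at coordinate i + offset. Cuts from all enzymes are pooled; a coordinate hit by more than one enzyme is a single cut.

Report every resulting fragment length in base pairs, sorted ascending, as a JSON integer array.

[2,3,3,5,5,6,6,6,7,7,8,8,8,8,9,9,9,10,11,11,12,12,14,18,19,28,28]

Scan for sites:
  CdoVI (GAGTA, off=1): starts [25, 43, 139, 193, 250] → cuts [26, 44, 140, 194, 251]
  YnoIII (CCTTCC, off=3): starts [9, 74, 94, 183, 231] → cuts [12, 77, 97, 186, 234]
  OquVI (GTCCCC, off=2): starts [52, 58, 101, 150, 169, 204] → cuts [54, 60, 103, 152, 171, 206]
  IvoVI (TCCTA, off=5): starts [2, 32, 66, 80, 85, 116, 125, 133, 178, 198, 237] → cuts [7, 37, 71, 85, 90, 121, 130, 138, 183, 203, 242]

All cut coordinates (distinct, sorted): [7, 12, 26, 37, 44, 54, 60, 71, 77, 85, 90, 97, 103, 121, 130, 138, 140, 152, 171, 183, 186, 194, 203, 206, 234, 242, 251]

Fragments:
  7→12: 5 bp
  12→26: 14 bp
  26→37: 11 bp
  37→44: 7 bp
  44→54: 10 bp
  54→60: 6 bp
  60→71: 11 bp
  71→77: 6 bp
  77→85: 8 bp
  85→90: 5 bp
  90→97: 7 bp
  97→103: 6 bp
  103→121: 18 bp
  121→130: 9 bp
  130→138: 8 bp
  138→140: 2 bp
  140→152: 12 bp
  152→171: 19 bp
  171→183: 12 bp
  183→186: 3 bp
  186→194: 8 bp
  194→203: 9 bp
  203→206: 3 bp
  206→234: 28 bp
  234→242: 8 bp
  242→251: 9 bp
  251→7 (wrap): 272-251+7 = 28 bp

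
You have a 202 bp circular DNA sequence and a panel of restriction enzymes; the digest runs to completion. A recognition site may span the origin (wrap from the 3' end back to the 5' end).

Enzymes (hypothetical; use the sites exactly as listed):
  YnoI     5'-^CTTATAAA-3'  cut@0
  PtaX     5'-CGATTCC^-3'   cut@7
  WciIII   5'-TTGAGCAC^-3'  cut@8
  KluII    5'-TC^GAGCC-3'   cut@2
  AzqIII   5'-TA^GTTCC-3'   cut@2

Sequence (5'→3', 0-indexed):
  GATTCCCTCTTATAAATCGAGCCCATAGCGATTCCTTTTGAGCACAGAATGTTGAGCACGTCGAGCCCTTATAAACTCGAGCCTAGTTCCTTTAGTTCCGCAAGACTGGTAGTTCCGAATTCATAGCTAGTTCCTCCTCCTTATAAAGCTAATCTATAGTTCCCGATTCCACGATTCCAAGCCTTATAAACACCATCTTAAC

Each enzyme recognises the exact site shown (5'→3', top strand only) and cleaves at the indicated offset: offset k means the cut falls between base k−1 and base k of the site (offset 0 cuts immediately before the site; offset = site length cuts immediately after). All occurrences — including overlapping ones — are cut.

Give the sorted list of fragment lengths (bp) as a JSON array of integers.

Per-enzyme occurrences:
  YnoI CTTATAAA/0: at [8, 67, 139, 182] ⇒ [8, 67, 139, 182]
  PtaX CGATTCC/7: at [28, 163, 171, 201] ⇒ [6, 35, 170, 178]
  WciIII TTGAGCAC/8: at [37, 51] ⇒ [45, 59]
  KluII TCGAGCC/2: at [16, 60, 76] ⇒ [18, 62, 78]
  AzqIII TAGTTCC/2: at [83, 92, 109, 127, 156] ⇒ [85, 94, 111, 129, 158]

All cut coordinates (distinct, sorted): [6, 8, 18, 35, 45, 59, 62, 67, 78, 85, 94, 111, 129, 139, 158, 170, 178, 182]

Fragment lengths:
  6→8: 2 bp
  8→18: 10 bp
  18→35: 17 bp
  35→45: 10 bp
  45→59: 14 bp
  59→62: 3 bp
  62→67: 5 bp
  67→78: 11 bp
  78→85: 7 bp
  85→94: 9 bp
  94→111: 17 bp
  111→129: 18 bp
  129→139: 10 bp
  139→158: 19 bp
  158→170: 12 bp
  170→178: 8 bp
  178→182: 4 bp
  182→6 (wrap): 202-182+6 = 26 bp

[2,3,4,5,7,8,9,10,10,10,11,12,14,17,17,18,19,26]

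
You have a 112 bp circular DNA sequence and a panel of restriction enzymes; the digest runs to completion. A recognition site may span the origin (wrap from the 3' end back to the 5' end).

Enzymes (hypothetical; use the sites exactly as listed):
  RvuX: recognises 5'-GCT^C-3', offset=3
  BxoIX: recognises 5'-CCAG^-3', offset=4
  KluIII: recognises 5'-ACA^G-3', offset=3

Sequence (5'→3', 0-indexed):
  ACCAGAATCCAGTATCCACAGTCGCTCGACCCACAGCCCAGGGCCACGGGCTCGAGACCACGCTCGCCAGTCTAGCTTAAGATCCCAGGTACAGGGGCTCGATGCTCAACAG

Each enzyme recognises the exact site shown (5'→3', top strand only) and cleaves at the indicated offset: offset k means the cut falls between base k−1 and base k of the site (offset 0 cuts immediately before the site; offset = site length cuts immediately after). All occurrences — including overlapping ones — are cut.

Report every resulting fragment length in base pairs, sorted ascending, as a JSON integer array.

Per-enzyme occurrences:
  RvuX GCTC/3: at [23, 49, 61, 96, 103] ⇒ [26, 52, 64, 99, 106]
  BxoIX CCAG/4: at [1, 8, 37, 66, 84] ⇒ [5, 12, 41, 70, 88]
  KluIII ACAG/3: at [17, 32, 90, 108] ⇒ [20, 35, 93, 111]

Pooled cuts: [5, 12, 20, 26, 35, 41, 52, 64, 70, 88, 93, 99, 106, 111]

Fragment lengths:
  5→12: 7 bp
  12→20: 8 bp
  20→26: 6 bp
  26→35: 9 bp
  35→41: 6 bp
  41→52: 11 bp
  52→64: 12 bp
  64→70: 6 bp
  70→88: 18 bp
  88→93: 5 bp
  93→99: 6 bp
  99→106: 7 bp
  106→111: 5 bp
  111→5 (wrap): 112-111+5 = 6 bp

[5,5,6,6,6,6,6,7,7,8,9,11,12,18]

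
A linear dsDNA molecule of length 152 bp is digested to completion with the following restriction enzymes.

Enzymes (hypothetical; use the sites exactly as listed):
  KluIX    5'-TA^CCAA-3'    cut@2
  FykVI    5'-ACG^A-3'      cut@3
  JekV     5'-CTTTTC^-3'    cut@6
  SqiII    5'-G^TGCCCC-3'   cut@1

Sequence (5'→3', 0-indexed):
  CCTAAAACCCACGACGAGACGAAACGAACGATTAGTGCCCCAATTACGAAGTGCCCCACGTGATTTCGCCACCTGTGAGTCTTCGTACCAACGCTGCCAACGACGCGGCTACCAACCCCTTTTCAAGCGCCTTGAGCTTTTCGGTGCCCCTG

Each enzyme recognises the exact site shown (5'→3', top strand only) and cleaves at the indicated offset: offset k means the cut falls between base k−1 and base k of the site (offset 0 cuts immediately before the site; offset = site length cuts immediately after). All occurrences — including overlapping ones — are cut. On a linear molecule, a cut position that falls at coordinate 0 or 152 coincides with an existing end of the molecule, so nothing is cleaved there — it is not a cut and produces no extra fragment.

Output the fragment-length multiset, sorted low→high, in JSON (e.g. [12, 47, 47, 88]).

[2,3,3,4,5,5,5,8,9,13,13,13,15,18,36]

Per-enzyme occurrences:
  KluIX TACCAA/2: at [85, 109] ⇒ [87, 111]
  FykVI ACGA/3: at [10, 13, 18, 23, 27, 45, 99] ⇒ [13, 16, 21, 26, 30, 48, 102]
  JekV CTTTTC/6: at [118, 136] ⇒ [124, 142]
  SqiII GTGCCCC/1: at [34, 50, 143] ⇒ [35, 51, 144]

All cut coordinates (distinct, sorted): [13, 16, 21, 26, 30, 35, 48, 51, 87, 102, 111, 124, 142, 144]

Fragments:
  [0,13): 13 bp
  [13,16): 3 bp
  [16,21): 5 bp
  [21,26): 5 bp
  [26,30): 4 bp
  [30,35): 5 bp
  [35,48): 13 bp
  [48,51): 3 bp
  [51,87): 36 bp
  [87,102): 15 bp
  [102,111): 9 bp
  [111,124): 13 bp
  [124,142): 18 bp
  [142,144): 2 bp
  [144,152): 8 bp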